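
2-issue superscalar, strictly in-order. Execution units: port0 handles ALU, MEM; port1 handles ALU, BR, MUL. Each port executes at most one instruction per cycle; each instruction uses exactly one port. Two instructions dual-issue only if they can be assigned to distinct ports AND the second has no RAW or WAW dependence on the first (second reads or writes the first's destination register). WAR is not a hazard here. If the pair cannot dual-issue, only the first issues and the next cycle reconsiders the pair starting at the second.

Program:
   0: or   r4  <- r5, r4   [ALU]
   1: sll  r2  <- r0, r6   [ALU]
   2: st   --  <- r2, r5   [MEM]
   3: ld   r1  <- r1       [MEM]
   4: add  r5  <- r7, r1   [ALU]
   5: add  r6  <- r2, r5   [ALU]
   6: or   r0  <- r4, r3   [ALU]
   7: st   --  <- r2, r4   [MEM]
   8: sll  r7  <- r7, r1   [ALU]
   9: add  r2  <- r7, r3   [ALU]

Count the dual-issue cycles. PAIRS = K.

0. or.ALU/sll.ALU @i0/i1  | 2-wide
1. st.MEM @i2  | no-port MEM/MEM
2. ld.MEM @i3  | RAW r1
3. add.ALU @i4  | RAW r5
4. add.ALU/or.ALU @i5/i6  | 2-wide
5. st.MEM/sll.ALU @i7/i8  | 2-wide
6. add.ALU @i9  | tail

PAIRS = 3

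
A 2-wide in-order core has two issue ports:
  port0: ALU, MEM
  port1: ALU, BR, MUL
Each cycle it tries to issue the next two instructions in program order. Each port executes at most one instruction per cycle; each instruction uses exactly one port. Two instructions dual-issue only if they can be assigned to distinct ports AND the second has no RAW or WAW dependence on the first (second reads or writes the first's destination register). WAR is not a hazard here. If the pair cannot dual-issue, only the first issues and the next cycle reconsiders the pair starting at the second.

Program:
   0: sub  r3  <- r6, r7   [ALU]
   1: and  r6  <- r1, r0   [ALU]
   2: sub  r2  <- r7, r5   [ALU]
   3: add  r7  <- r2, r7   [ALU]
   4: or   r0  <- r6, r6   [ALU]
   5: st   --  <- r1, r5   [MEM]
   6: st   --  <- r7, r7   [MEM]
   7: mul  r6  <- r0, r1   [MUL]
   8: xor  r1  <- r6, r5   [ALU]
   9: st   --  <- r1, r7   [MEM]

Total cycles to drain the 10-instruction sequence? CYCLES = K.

CYCLES = 7

#0 head=0: sub.ALU and.ALU i0&i1 dual
#1 head=2: sub.ALU i2 RAW r2
#2 head=3: add.ALU or.ALU i3&i4 dual
#3 head=5: st.MEM i5 no-port MEM/MEM
#4 head=6: st.MEM mul.MUL i6&i7 dual
#5 head=8: xor.ALU i8 RAW r1
#6 head=9: st.MEM i9 tail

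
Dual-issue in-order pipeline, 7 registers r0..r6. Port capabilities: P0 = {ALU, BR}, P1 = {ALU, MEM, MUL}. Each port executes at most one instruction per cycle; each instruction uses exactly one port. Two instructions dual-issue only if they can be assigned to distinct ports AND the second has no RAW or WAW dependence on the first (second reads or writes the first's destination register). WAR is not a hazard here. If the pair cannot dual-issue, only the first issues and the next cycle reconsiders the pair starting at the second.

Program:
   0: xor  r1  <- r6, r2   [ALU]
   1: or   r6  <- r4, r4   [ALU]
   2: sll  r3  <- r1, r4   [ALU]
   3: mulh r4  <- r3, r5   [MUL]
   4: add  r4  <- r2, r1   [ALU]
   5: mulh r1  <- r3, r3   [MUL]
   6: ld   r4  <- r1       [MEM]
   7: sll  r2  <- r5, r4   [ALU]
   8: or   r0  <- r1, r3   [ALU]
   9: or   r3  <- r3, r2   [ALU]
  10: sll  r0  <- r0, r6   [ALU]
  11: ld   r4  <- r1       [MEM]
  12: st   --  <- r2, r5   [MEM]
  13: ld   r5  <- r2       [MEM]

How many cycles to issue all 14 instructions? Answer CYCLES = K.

t=0 i0&i1:xor;or ; pair
t=1 i2:sll ; RAW r3
t=2 i3:mulh ; WAW r4
t=3 i4&i5:add;mulh ; pair
t=4 i6:ld ; RAW r4
t=5 i7&i8:sll;or ; pair
t=6 i9&i10:or;sll ; pair
t=7 i11:ld ; no-port MEM/MEM
t=8 i12:st ; no-port MEM/MEM
t=9 i13:ld ; tail

CYCLES = 10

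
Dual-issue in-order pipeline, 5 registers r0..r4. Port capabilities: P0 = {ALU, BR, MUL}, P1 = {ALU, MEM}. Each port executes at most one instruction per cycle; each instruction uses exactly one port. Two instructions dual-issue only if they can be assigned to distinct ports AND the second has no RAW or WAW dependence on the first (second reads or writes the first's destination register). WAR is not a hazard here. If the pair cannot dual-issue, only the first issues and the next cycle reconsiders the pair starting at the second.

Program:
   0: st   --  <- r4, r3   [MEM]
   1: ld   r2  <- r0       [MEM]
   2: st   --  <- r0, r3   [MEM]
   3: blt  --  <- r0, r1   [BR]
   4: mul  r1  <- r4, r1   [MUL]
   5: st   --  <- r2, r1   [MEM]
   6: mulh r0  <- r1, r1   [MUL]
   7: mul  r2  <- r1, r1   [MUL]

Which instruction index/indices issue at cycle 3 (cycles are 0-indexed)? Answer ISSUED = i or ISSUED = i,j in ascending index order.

t=0 i0:st.MEM ; no-port MEM/MEM
t=1 i1:ld.MEM ; no-port MEM/MEM
t=2 i2&i3:st.MEM/blt.BR ; dual
t=3 i4:mul.MUL ; RAW r1
t=4 i5&i6:st.MEM/mulh.MUL ; dual
t=5 i7:mul.MUL ; tail

ISSUED = 4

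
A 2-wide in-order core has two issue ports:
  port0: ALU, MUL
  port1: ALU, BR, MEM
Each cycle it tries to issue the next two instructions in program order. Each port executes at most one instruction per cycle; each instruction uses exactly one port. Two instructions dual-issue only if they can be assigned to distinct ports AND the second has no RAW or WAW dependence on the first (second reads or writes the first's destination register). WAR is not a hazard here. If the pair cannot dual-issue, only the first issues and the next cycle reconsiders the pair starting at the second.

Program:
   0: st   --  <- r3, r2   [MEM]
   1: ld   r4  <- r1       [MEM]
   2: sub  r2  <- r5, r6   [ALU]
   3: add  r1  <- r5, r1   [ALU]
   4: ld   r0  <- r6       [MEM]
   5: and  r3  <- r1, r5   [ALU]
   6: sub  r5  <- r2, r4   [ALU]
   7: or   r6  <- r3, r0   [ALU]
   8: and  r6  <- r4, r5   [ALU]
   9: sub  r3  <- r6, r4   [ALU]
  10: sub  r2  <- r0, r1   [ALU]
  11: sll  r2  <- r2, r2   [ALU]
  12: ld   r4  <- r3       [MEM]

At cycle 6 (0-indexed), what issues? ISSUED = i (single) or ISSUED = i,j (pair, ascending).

ISSUED = 9,10

c0: i0 st.MEM  no-port MEM/MEM
c1: i1/i2 ld.MEM+sub.ALU  2-wide
c2: i3/i4 add.ALU+ld.MEM  2-wide
c3: i5/i6 and.ALU+sub.ALU  2-wide
c4: i7 or.ALU  WAW r6
c5: i8 and.ALU  RAW r6
c6: i9/i10 sub.ALU+sub.ALU  2-wide
c7: i11/i12 sll.ALU+ld.MEM  2-wide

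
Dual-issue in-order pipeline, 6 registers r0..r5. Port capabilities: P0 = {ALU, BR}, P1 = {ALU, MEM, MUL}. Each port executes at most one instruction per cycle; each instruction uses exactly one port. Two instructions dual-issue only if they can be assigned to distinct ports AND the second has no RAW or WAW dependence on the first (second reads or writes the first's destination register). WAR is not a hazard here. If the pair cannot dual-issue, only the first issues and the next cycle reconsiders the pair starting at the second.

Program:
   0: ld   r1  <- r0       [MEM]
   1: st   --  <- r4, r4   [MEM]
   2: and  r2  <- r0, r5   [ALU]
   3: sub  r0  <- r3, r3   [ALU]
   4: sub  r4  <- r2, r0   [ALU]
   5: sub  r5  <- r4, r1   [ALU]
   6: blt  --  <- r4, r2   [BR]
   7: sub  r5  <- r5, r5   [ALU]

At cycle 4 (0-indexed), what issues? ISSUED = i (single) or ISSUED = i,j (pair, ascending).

ISSUED = 5,6

c0: i0 ld.MEM  no-port MEM/MEM
c1: i1&i2 st.MEM and.ALU  2-wide
c2: i3 sub.ALU  RAW r0
c3: i4 sub.ALU  RAW r4
c4: i5&i6 sub.ALU blt.BR  2-wide
c5: i7 sub.ALU  tail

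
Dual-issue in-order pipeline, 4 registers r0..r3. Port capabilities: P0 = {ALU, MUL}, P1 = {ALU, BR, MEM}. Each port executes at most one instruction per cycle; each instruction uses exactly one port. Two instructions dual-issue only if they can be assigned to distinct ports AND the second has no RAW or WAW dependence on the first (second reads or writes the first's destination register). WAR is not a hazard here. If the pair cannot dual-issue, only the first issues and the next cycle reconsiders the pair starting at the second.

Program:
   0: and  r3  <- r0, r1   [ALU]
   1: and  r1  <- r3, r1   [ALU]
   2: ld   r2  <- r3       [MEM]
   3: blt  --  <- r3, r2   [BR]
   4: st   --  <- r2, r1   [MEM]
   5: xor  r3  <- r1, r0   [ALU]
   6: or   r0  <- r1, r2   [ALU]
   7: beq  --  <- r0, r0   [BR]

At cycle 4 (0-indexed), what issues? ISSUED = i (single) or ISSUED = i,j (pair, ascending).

0. and.ALU @i0  | RAW r3
1. and.ALU/ld.MEM @i1+i2  | dual
2. blt.BR @i3  | no-port BR/MEM
3. st.MEM/xor.ALU @i4+i5  | dual
4. or.ALU @i6  | RAW r0
5. beq.BR @i7  | tail

ISSUED = 6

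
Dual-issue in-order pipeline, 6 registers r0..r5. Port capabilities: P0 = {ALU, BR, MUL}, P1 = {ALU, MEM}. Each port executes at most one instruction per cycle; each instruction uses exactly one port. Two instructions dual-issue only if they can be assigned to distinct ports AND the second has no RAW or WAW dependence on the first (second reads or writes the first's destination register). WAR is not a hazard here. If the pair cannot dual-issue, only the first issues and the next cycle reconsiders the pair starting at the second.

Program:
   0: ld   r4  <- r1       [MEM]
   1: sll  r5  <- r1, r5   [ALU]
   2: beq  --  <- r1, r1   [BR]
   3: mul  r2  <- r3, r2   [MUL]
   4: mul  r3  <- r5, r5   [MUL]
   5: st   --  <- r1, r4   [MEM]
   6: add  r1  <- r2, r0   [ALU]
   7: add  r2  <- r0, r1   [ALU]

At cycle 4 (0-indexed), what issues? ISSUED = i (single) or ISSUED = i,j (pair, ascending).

ISSUED = 6

t=0 i0,i1:ld.MEM sll.ALU ; pair
t=1 i2:beq.BR ; no-port BR/MUL
t=2 i3:mul.MUL ; no-port MUL/MUL
t=3 i4,i5:mul.MUL st.MEM ; pair
t=4 i6:add.ALU ; RAW r1
t=5 i7:add.ALU ; tail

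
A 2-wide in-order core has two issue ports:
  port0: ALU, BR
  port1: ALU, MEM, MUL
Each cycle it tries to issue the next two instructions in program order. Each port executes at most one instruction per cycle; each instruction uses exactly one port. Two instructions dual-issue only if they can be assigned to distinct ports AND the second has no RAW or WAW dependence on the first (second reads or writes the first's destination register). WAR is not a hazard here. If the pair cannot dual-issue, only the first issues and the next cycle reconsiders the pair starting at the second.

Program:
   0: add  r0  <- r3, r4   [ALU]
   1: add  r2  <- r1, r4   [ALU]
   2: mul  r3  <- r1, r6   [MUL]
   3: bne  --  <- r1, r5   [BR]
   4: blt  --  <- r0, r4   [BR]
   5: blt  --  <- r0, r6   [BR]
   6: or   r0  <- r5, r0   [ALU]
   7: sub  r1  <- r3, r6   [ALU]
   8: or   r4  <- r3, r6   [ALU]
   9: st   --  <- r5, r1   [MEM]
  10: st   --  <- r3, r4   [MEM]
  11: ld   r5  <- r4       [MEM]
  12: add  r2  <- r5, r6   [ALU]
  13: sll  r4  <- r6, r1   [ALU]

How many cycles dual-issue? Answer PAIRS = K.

PAIRS = 5

#0 head=0: add;add i0,i1 pair
#1 head=2: mul;bne i2,i3 pair
#2 head=4: blt i4 no-port BR/BR
#3 head=5: blt;or i5,i6 pair
#4 head=7: sub;or i7,i8 pair
#5 head=9: st i9 no-port MEM/MEM
#6 head=10: st i10 no-port MEM/MEM
#7 head=11: ld i11 RAW r5
#8 head=12: add;sll i12,i13 pair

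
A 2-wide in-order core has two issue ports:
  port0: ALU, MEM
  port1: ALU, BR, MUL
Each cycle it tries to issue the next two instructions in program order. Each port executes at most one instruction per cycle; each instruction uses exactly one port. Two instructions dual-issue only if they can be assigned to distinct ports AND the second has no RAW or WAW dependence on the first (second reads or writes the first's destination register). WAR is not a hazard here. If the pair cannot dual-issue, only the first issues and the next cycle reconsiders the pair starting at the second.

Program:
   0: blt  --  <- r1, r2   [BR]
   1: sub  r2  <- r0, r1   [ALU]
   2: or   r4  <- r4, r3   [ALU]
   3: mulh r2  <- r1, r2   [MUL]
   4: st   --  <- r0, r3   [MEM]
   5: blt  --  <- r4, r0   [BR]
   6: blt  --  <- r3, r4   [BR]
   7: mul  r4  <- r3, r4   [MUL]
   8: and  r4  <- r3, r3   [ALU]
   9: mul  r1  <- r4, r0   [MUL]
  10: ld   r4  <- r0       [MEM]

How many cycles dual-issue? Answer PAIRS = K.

PAIRS = 4

0. blt.BR;sub.ALU @i0&i1  | pair
1. or.ALU;mulh.MUL @i2&i3  | pair
2. st.MEM;blt.BR @i4&i5  | pair
3. blt.BR @i6  | no-port BR/MUL
4. mul.MUL @i7  | WAW r4
5. and.ALU @i8  | RAW r4
6. mul.MUL;ld.MEM @i9&i10  | pair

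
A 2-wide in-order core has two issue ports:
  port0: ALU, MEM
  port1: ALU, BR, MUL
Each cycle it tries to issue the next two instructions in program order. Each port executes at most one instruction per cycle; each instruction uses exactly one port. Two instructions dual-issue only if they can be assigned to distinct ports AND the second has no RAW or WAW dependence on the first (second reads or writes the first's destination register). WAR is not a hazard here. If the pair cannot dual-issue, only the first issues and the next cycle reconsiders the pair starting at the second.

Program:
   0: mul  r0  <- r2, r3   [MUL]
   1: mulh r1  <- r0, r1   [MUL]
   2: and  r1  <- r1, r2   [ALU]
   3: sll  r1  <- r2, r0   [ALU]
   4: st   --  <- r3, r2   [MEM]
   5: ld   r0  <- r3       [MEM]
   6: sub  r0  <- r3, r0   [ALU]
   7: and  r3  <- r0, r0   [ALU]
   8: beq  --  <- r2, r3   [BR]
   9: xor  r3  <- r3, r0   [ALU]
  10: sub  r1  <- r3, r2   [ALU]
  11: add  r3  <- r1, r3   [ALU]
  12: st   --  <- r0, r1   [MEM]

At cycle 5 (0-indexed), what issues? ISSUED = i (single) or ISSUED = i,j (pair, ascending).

#0 head=0: mul i0 no-port MUL/MUL
#1 head=1: mulh i1 RAW+WAW r1
#2 head=2: and i2 WAW r1
#3 head=3: sll/st i3+i4 pair
#4 head=5: ld i5 RAW+WAW r0
#5 head=6: sub i6 RAW r0
#6 head=7: and i7 RAW r3
#7 head=8: beq/xor i8+i9 pair
#8 head=10: sub i10 RAW r1
#9 head=11: add/st i11+i12 pair

ISSUED = 6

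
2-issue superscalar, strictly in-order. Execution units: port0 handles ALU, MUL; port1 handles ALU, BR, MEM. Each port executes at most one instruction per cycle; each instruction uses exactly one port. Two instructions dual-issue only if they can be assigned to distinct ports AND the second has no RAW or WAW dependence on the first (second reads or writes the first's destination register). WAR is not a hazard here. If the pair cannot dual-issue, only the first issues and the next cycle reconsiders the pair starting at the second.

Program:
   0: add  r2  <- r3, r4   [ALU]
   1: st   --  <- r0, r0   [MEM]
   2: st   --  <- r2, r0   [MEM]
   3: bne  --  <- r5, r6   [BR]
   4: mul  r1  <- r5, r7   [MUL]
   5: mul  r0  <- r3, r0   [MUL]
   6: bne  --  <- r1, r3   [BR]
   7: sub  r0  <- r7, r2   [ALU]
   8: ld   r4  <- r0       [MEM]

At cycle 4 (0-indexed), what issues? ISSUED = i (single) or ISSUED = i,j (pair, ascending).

  cy0 -> i0+i1 (add+st) pair
  cy1 -> i2 (st) no-port MEM/BR
  cy2 -> i3+i4 (bne+mul) pair
  cy3 -> i5+i6 (mul+bne) pair
  cy4 -> i7 (sub) RAW r0
  cy5 -> i8 (ld) tail

ISSUED = 7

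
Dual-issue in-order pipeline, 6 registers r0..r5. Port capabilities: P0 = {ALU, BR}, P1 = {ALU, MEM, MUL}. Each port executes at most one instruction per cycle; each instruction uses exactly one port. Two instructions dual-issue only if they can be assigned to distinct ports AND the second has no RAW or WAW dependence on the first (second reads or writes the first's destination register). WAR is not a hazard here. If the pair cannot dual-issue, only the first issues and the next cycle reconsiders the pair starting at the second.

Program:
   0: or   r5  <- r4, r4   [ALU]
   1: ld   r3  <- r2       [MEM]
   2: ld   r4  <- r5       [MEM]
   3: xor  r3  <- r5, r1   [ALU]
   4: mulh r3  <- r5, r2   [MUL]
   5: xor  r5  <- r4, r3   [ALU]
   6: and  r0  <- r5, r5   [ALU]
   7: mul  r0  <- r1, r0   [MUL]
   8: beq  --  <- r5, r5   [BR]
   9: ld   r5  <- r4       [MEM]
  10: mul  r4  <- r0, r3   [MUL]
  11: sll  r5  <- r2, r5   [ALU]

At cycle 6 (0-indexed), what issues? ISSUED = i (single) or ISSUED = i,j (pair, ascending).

0. or.ALU;ld.MEM @i0/i1  | 2-wide
1. ld.MEM;xor.ALU @i2/i3  | 2-wide
2. mulh.MUL @i4  | RAW r3
3. xor.ALU @i5  | RAW r5
4. and.ALU @i6  | RAW+WAW r0
5. mul.MUL;beq.BR @i7/i8  | 2-wide
6. ld.MEM @i9  | no-port MEM/MUL
7. mul.MUL;sll.ALU @i10/i11  | 2-wide

ISSUED = 9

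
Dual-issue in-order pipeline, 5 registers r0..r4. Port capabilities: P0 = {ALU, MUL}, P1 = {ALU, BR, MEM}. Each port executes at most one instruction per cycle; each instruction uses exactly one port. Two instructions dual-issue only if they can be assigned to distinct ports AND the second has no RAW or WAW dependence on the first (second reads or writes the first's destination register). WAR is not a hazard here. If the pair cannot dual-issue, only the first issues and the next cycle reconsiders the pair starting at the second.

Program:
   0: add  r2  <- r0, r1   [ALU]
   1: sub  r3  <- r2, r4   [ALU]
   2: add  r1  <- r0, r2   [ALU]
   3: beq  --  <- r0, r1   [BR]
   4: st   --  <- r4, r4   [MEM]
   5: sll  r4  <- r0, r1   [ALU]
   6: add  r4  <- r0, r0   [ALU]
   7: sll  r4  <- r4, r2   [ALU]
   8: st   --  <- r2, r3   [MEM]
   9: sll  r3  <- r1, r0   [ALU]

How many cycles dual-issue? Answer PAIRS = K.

PAIRS = 3

c0: i0 add  RAW r2
c1: i1+i2 sub+add  dual
c2: i3 beq  no-port BR/MEM
c3: i4+i5 st+sll  dual
c4: i6 add  RAW+WAW r4
c5: i7+i8 sll+st  dual
c6: i9 sll  tail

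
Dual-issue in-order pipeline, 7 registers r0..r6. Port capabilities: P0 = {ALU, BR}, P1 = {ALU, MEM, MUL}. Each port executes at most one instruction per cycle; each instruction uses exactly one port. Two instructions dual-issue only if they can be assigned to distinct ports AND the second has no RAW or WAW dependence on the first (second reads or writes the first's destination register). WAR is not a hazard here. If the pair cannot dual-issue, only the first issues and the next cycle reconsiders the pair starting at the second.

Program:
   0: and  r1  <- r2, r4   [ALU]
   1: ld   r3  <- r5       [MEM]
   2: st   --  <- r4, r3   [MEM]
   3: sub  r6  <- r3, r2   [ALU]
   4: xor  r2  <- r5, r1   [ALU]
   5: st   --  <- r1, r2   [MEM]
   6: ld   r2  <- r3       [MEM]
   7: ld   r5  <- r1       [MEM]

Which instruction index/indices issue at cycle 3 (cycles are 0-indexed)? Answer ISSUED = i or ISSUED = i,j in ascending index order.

ISSUED = 5

#0 head=0: and.ALU ld.MEM i0,i1 dual
#1 head=2: st.MEM sub.ALU i2,i3 dual
#2 head=4: xor.ALU i4 RAW r2
#3 head=5: st.MEM i5 no-port MEM/MEM
#4 head=6: ld.MEM i6 no-port MEM/MEM
#5 head=7: ld.MEM i7 tail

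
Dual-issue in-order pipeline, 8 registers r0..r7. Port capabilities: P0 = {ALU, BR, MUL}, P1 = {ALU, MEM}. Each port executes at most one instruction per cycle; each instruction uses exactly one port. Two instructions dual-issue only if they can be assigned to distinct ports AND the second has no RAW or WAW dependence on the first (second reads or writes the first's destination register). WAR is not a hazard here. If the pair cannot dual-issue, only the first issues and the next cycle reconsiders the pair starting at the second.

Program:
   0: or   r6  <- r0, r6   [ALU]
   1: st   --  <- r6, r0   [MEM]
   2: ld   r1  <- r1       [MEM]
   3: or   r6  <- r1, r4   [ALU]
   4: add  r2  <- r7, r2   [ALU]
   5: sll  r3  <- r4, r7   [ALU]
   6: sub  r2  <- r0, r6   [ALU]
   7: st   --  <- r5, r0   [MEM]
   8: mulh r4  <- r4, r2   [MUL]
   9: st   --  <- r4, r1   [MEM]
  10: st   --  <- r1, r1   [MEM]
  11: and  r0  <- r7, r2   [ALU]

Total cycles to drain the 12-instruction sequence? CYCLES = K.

#0 head=0: or i0 RAW r6
#1 head=1: st i1 no-port MEM/MEM
#2 head=2: ld i2 RAW r1
#3 head=3: or;add i3/i4 dual
#4 head=5: sll;sub i5/i6 dual
#5 head=7: st;mulh i7/i8 dual
#6 head=9: st i9 no-port MEM/MEM
#7 head=10: st;and i10/i11 dual

CYCLES = 8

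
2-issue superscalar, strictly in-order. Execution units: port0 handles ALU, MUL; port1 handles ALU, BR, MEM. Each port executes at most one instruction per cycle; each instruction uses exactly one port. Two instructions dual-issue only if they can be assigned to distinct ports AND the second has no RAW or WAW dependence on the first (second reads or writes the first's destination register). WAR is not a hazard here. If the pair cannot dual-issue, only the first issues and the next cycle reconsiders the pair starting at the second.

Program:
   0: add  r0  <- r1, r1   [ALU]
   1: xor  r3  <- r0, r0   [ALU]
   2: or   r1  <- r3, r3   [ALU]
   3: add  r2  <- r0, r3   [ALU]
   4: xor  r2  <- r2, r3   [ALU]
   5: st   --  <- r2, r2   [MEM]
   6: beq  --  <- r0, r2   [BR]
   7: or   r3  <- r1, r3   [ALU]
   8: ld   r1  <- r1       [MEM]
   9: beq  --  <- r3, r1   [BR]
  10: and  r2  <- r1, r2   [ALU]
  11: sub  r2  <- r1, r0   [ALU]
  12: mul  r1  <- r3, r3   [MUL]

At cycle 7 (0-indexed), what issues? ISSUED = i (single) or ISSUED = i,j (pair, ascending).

  cy0 -> i0 (add) RAW r0
  cy1 -> i1 (xor) RAW r3
  cy2 -> i2/i3 (or add) pair
  cy3 -> i4 (xor) RAW r2
  cy4 -> i5 (st) no-port MEM/BR
  cy5 -> i6/i7 (beq or) pair
  cy6 -> i8 (ld) no-port MEM/BR
  cy7 -> i9/i10 (beq and) pair
  cy8 -> i11/i12 (sub mul) pair

ISSUED = 9,10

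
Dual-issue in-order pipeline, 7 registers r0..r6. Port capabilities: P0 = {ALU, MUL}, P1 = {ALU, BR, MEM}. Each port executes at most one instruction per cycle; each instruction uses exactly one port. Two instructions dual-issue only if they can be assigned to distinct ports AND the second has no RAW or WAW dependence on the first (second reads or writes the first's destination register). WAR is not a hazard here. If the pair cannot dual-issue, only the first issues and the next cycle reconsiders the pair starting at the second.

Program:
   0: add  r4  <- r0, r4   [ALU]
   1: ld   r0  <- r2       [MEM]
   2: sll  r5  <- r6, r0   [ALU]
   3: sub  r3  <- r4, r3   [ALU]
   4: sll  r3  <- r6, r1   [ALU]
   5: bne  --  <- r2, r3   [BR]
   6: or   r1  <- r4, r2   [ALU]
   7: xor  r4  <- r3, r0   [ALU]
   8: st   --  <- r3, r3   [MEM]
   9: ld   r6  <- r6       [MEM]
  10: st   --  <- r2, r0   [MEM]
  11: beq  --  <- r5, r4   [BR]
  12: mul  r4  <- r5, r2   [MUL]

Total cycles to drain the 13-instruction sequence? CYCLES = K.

  cy0 -> i0,i1 (add.ALU;ld.MEM) pair
  cy1 -> i2,i3 (sll.ALU;sub.ALU) pair
  cy2 -> i4 (sll.ALU) RAW r3
  cy3 -> i5,i6 (bne.BR;or.ALU) pair
  cy4 -> i7,i8 (xor.ALU;st.MEM) pair
  cy5 -> i9 (ld.MEM) no-port MEM/MEM
  cy6 -> i10 (st.MEM) no-port MEM/BR
  cy7 -> i11,i12 (beq.BR;mul.MUL) pair

CYCLES = 8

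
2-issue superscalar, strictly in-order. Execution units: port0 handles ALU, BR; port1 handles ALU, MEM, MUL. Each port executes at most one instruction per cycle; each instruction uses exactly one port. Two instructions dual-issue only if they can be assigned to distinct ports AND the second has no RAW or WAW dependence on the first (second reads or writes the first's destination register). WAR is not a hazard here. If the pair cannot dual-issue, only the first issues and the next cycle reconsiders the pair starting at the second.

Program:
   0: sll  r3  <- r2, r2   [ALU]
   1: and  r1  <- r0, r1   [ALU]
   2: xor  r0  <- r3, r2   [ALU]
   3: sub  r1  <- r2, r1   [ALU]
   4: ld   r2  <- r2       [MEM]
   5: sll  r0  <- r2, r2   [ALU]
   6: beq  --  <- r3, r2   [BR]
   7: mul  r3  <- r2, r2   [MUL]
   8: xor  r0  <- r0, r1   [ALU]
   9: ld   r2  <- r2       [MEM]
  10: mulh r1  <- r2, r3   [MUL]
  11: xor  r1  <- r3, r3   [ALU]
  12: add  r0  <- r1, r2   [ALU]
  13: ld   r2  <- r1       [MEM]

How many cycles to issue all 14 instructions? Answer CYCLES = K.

CYCLES = 9

t=0 i0+i1:sll;and ; dual
t=1 i2+i3:xor;sub ; dual
t=2 i4:ld ; RAW r2
t=3 i5+i6:sll;beq ; dual
t=4 i7+i8:mul;xor ; dual
t=5 i9:ld ; no-port MEM/MUL
t=6 i10:mulh ; WAW r1
t=7 i11:xor ; RAW r1
t=8 i12+i13:add;ld ; dual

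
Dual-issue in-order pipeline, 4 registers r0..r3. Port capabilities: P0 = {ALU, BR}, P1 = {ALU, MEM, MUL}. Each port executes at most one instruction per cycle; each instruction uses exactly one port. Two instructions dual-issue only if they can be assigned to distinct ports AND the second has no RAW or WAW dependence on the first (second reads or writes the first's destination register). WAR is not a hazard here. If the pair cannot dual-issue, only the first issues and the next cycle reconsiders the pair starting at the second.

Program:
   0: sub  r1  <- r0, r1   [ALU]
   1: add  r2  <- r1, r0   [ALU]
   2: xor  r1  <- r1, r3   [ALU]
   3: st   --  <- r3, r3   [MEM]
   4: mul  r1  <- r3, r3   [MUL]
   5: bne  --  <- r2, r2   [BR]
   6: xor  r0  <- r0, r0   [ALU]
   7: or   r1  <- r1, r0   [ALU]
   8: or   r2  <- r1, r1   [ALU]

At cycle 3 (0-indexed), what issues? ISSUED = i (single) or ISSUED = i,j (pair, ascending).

#0 head=0: sub i0 RAW r1
#1 head=1: add;xor i1&i2 2-wide
#2 head=3: st i3 no-port MEM/MUL
#3 head=4: mul;bne i4&i5 2-wide
#4 head=6: xor i6 RAW r0
#5 head=7: or i7 RAW r1
#6 head=8: or i8 tail

ISSUED = 4,5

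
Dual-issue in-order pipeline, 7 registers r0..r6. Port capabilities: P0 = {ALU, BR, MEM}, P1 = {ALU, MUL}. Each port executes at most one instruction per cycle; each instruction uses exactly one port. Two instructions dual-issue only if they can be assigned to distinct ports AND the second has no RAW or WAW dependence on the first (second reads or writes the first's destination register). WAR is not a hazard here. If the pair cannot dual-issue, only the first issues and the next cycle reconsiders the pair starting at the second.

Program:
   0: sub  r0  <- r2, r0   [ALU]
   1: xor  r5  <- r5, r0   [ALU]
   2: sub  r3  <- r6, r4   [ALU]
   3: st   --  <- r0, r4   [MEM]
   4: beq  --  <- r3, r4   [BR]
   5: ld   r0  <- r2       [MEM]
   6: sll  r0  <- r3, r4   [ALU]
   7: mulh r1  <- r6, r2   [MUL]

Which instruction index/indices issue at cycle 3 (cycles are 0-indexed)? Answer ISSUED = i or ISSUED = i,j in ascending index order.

ISSUED = 4

[0] i0  sub.ALU  -- RAW r0
[1] i1/i2  xor.ALU sub.ALU  -- 2-wide
[2] i3  st.MEM  -- no-port MEM/BR
[3] i4  beq.BR  -- no-port BR/MEM
[4] i5  ld.MEM  -- WAW r0
[5] i6/i7  sll.ALU mulh.MUL  -- 2-wide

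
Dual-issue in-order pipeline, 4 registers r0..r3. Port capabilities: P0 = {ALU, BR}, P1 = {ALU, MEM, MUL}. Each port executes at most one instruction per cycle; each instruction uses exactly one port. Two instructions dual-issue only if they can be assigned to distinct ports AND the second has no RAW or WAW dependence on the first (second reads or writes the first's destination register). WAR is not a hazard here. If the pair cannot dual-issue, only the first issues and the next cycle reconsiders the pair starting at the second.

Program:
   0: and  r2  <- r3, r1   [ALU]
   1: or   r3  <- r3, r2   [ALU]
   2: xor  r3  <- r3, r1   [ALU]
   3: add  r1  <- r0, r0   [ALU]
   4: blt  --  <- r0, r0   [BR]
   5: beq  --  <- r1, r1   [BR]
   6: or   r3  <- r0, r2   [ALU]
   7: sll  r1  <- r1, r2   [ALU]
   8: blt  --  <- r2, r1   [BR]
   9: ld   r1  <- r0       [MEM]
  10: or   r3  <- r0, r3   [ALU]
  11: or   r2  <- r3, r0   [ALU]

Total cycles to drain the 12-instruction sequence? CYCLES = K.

  cy0 -> i0 (and) RAW r2
  cy1 -> i1 (or) RAW+WAW r3
  cy2 -> i2/i3 (xor add) 2-wide
  cy3 -> i4 (blt) no-port BR/BR
  cy4 -> i5/i6 (beq or) 2-wide
  cy5 -> i7 (sll) RAW r1
  cy6 -> i8/i9 (blt ld) 2-wide
  cy7 -> i10 (or) RAW r3
  cy8 -> i11 (or) tail

CYCLES = 9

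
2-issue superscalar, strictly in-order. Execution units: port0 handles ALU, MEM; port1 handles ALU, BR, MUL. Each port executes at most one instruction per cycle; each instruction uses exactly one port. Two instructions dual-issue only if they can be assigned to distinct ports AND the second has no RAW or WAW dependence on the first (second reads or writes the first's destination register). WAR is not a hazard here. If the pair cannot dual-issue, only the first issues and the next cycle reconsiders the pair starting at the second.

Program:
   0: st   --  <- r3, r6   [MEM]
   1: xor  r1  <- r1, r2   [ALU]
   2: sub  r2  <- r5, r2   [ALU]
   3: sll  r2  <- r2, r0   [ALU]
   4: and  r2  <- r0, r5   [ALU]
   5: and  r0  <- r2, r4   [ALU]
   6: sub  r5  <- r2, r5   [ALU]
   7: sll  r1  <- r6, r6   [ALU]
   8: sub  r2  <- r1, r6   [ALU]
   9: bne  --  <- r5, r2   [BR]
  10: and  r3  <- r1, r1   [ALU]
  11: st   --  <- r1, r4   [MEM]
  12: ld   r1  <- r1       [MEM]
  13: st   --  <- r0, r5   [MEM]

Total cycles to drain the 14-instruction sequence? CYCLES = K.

CYCLES = 11

  cy0 -> i0&i1 (st xor) pair
  cy1 -> i2 (sub) RAW+WAW r2
  cy2 -> i3 (sll) WAW r2
  cy3 -> i4 (and) RAW r2
  cy4 -> i5&i6 (and sub) pair
  cy5 -> i7 (sll) RAW r1
  cy6 -> i8 (sub) RAW r2
  cy7 -> i9&i10 (bne and) pair
  cy8 -> i11 (st) no-port MEM/MEM
  cy9 -> i12 (ld) no-port MEM/MEM
  cy10 -> i13 (st) tail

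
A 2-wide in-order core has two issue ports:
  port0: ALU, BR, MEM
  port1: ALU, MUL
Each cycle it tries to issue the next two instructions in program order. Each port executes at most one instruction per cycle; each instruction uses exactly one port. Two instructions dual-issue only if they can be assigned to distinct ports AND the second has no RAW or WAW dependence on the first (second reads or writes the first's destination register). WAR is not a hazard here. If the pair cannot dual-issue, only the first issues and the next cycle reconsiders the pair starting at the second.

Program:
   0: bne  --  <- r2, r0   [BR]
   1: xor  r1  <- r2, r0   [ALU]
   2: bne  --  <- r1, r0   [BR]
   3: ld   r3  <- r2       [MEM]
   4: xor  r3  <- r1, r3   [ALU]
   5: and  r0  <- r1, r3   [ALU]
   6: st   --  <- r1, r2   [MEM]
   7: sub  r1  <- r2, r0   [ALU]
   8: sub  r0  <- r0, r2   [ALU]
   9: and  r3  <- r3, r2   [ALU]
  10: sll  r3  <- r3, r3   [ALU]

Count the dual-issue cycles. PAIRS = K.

PAIRS = 3

c0: i0+i1 bne;xor  dual
c1: i2 bne  no-port BR/MEM
c2: i3 ld  RAW+WAW r3
c3: i4 xor  RAW r3
c4: i5+i6 and;st  dual
c5: i7+i8 sub;sub  dual
c6: i9 and  RAW+WAW r3
c7: i10 sll  tail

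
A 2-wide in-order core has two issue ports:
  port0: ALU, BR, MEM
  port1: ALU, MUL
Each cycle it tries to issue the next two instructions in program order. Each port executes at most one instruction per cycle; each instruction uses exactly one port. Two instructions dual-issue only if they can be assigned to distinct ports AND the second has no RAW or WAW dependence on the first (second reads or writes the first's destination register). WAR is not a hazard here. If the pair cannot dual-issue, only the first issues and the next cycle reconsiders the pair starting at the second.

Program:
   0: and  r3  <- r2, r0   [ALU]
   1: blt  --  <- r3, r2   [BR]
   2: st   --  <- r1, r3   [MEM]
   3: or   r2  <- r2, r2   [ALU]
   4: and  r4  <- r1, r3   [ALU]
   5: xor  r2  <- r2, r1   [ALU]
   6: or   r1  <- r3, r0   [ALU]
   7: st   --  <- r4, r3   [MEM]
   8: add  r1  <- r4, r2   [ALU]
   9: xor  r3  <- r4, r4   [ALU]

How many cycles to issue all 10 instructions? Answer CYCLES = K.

0. and.ALU @i0  | RAW r3
1. blt.BR @i1  | no-port BR/MEM
2. st.MEM/or.ALU @i2&i3  | dual
3. and.ALU/xor.ALU @i4&i5  | dual
4. or.ALU/st.MEM @i6&i7  | dual
5. add.ALU/xor.ALU @i8&i9  | dual

CYCLES = 6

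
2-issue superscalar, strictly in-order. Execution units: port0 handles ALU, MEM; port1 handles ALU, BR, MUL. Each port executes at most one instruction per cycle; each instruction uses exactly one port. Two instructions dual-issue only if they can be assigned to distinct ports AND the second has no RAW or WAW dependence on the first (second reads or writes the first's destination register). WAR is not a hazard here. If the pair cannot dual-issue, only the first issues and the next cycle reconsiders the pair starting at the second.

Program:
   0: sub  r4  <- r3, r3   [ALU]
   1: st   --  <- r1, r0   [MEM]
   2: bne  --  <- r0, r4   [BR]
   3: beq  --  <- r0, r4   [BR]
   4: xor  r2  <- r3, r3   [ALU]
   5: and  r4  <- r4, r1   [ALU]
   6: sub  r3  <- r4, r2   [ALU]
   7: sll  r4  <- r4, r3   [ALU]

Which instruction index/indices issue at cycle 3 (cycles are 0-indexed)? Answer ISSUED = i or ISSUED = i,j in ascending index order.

c0: i0&i1 sub.ALU+st.MEM  dual
c1: i2 bne.BR  no-port BR/BR
c2: i3&i4 beq.BR+xor.ALU  dual
c3: i5 and.ALU  RAW r4
c4: i6 sub.ALU  RAW r3
c5: i7 sll.ALU  tail

ISSUED = 5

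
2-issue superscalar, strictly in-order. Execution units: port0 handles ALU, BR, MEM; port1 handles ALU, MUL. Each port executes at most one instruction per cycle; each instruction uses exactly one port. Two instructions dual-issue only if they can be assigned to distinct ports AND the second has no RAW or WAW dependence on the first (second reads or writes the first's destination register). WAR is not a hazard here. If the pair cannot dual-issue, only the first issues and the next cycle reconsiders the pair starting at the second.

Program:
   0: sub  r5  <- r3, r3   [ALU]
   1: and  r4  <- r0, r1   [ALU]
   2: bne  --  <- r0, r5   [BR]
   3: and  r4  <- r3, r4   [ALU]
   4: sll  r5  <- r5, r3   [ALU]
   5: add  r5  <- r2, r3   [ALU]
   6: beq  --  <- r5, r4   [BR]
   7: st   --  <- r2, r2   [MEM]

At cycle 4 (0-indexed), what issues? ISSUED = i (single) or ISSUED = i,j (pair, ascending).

c0: i0/i1 sub+and  pair
c1: i2/i3 bne+and  pair
c2: i4 sll  WAW r5
c3: i5 add  RAW r5
c4: i6 beq  no-port BR/MEM
c5: i7 st  tail

ISSUED = 6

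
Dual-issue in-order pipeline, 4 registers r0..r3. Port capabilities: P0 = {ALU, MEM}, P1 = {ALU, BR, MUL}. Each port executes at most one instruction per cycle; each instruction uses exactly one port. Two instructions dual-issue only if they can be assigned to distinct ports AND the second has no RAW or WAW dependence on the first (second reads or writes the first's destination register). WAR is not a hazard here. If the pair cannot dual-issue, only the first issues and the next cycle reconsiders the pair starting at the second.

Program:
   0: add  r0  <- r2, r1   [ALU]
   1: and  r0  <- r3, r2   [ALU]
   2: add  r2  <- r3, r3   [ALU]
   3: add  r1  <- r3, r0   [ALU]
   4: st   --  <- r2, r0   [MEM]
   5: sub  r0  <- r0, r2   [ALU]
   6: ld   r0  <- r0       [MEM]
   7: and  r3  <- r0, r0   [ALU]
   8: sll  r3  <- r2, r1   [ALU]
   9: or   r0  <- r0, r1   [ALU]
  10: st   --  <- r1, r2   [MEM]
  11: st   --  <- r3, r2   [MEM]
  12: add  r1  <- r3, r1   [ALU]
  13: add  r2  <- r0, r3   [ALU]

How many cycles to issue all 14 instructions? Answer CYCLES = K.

[0] i0  add.ALU  -- WAW r0
[1] i1,i2  and.ALU+add.ALU  -- pair
[2] i3,i4  add.ALU+st.MEM  -- pair
[3] i5  sub.ALU  -- RAW+WAW r0
[4] i6  ld.MEM  -- RAW r0
[5] i7  and.ALU  -- WAW r3
[6] i8,i9  sll.ALU+or.ALU  -- pair
[7] i10  st.MEM  -- no-port MEM/MEM
[8] i11,i12  st.MEM+add.ALU  -- pair
[9] i13  add.ALU  -- tail

CYCLES = 10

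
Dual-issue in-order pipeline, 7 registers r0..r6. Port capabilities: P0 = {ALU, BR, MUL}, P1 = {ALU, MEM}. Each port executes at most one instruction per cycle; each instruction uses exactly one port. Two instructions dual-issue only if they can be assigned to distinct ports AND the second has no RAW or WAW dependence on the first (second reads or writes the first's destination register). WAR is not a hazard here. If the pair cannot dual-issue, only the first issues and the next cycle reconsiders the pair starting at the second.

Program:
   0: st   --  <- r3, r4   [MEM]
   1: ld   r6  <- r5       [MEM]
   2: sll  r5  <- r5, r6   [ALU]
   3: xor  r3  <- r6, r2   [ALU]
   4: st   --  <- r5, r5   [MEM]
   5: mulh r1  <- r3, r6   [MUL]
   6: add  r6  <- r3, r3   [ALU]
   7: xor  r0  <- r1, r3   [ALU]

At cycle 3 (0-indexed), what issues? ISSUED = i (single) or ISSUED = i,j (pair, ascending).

ISSUED = 4,5

0. st.MEM @i0  | no-port MEM/MEM
1. ld.MEM @i1  | RAW r6
2. sll.ALU/xor.ALU @i2,i3  | dual
3. st.MEM/mulh.MUL @i4,i5  | dual
4. add.ALU/xor.ALU @i6,i7  | dual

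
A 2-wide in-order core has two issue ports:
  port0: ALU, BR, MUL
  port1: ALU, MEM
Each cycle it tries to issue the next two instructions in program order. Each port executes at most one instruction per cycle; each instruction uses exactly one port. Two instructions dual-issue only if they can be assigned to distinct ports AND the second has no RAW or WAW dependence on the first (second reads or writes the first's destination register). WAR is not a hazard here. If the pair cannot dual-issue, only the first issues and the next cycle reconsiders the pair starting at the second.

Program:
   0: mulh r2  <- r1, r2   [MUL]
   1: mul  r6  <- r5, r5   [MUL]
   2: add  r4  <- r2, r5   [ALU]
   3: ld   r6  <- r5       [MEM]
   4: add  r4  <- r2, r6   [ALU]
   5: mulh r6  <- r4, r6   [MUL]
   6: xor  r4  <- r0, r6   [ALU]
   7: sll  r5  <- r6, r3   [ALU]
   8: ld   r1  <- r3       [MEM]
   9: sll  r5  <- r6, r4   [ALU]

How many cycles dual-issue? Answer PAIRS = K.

PAIRS = 3

[0] i0  mulh.MUL  -- no-port MUL/MUL
[1] i1+i2  mul.MUL add.ALU  -- pair
[2] i3  ld.MEM  -- RAW r6
[3] i4  add.ALU  -- RAW r4
[4] i5  mulh.MUL  -- RAW r6
[5] i6+i7  xor.ALU sll.ALU  -- pair
[6] i8+i9  ld.MEM sll.ALU  -- pair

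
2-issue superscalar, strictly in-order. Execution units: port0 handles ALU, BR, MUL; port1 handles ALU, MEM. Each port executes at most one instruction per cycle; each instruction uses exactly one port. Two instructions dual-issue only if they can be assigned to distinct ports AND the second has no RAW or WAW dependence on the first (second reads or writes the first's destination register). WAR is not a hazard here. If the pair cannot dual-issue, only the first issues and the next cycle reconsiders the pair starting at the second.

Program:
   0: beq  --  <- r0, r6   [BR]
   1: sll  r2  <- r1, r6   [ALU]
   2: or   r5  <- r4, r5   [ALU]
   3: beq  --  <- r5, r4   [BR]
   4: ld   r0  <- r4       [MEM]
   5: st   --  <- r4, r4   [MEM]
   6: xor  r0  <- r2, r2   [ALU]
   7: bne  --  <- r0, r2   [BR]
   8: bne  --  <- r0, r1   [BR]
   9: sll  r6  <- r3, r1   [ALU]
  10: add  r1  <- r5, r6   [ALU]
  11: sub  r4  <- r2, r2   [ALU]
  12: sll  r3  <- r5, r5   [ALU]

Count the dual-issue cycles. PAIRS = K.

PAIRS = 5

  cy0 -> i0+i1 (beq.BR;sll.ALU) 2-wide
  cy1 -> i2 (or.ALU) RAW r5
  cy2 -> i3+i4 (beq.BR;ld.MEM) 2-wide
  cy3 -> i5+i6 (st.MEM;xor.ALU) 2-wide
  cy4 -> i7 (bne.BR) no-port BR/BR
  cy5 -> i8+i9 (bne.BR;sll.ALU) 2-wide
  cy6 -> i10+i11 (add.ALU;sub.ALU) 2-wide
  cy7 -> i12 (sll.ALU) tail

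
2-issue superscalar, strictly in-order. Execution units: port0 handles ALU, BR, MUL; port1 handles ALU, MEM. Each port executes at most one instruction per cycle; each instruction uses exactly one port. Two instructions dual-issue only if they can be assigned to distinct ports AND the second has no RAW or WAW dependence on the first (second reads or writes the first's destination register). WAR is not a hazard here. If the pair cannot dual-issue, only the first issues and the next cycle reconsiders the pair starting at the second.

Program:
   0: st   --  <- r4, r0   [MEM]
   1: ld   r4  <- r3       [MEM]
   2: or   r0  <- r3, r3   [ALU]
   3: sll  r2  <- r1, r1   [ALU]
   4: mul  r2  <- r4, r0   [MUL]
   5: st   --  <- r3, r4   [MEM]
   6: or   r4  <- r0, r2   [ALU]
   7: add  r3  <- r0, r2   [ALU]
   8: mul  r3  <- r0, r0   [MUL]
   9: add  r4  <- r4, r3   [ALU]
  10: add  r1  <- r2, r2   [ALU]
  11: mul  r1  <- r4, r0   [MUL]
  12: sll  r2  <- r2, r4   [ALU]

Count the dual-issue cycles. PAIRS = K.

PAIRS = 5

0. st @i0  | no-port MEM/MEM
1. ld/or @i1,i2  | 2-wide
2. sll @i3  | WAW r2
3. mul/st @i4,i5  | 2-wide
4. or/add @i6,i7  | 2-wide
5. mul @i8  | RAW r3
6. add/add @i9,i10  | 2-wide
7. mul/sll @i11,i12  | 2-wide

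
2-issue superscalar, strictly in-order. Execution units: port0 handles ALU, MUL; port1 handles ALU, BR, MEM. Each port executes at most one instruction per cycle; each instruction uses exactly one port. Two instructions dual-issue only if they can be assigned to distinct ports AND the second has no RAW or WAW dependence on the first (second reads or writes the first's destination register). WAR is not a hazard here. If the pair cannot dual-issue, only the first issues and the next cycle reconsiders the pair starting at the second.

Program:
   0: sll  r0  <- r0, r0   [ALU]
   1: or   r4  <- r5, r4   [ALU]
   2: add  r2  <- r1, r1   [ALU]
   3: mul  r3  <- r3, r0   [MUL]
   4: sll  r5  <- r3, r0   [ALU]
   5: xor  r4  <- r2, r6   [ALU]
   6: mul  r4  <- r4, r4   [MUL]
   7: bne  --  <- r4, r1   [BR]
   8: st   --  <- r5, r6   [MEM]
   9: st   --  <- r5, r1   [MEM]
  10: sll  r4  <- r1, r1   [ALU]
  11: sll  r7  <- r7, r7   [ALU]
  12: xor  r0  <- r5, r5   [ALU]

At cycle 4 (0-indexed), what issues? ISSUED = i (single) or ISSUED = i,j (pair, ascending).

ISSUED = 7

0. sll or @i0/i1  | pair
1. add mul @i2/i3  | pair
2. sll xor @i4/i5  | pair
3. mul @i6  | RAW r4
4. bne @i7  | no-port BR/MEM
5. st @i8  | no-port MEM/MEM
6. st sll @i9/i10  | pair
7. sll xor @i11/i12  | pair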